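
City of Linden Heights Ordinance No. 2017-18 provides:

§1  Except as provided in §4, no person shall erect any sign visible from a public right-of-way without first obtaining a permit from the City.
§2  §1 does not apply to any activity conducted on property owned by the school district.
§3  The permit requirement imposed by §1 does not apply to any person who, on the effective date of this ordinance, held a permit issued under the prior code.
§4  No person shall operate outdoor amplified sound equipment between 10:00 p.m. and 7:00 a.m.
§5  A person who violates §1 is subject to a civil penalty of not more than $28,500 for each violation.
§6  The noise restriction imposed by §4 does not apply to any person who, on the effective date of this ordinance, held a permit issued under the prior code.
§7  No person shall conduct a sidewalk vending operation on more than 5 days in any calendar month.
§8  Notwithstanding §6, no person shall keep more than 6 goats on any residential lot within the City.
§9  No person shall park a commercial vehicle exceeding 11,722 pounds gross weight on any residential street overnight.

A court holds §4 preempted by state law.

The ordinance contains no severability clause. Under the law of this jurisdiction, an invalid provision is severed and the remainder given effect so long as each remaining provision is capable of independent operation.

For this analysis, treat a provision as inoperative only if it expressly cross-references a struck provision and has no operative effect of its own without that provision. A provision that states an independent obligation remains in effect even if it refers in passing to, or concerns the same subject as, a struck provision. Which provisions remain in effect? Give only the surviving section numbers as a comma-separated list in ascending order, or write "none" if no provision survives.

§4 is struck. §6 has no operative effect of its own apart from §4 and is therefore inoperative. §1 mentions §4 but its own obligation stands independently of §4, so §1 is not affected. Although §8 refers to §6, its operative terms do not depend on §6, so it remains in effect. With no severability clause, the stated default rule severs what cannot stand and enforces each remaining provision that can operate on its own. That leaves §1, §2, §3, §5, §7, §8, and §9 in effect.

1, 2, 3, 5, 7, 8, 9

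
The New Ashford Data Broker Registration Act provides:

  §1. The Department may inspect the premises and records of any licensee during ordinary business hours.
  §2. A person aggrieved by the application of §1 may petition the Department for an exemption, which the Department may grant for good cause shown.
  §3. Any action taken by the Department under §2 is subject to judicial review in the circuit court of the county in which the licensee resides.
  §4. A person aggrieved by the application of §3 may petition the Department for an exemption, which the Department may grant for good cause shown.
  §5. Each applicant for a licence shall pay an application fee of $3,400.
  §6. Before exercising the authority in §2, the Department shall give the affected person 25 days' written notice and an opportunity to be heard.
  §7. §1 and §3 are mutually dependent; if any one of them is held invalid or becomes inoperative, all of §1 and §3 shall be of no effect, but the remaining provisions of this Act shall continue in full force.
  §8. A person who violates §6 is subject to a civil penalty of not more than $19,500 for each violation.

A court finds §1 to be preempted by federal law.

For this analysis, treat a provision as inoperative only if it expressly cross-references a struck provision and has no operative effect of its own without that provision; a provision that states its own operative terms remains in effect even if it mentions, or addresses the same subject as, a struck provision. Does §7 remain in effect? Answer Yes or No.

Yes

§1 is struck. §2 operates only by reference to §1, so it falls with §1. §3 operates only by reference to §2, so it falls with §2. §6 merely fixes the notice-and-hearing requirement for §2; with §2 gone it has nothing to operate on and falls away. §4 operates only by reference to §3, so it falls with §3. §8 merely fixes the civil penalty for violating §6; with §6 gone it has nothing to operate on and falls away. §7 declares §1 and §3 mutually dependent; since one of them has fallen, all of them are of no effect. The remainder continues in force under §7. The provisions still in force are §5 and §7. §7 is among the surviving provisions, so the answer is yes.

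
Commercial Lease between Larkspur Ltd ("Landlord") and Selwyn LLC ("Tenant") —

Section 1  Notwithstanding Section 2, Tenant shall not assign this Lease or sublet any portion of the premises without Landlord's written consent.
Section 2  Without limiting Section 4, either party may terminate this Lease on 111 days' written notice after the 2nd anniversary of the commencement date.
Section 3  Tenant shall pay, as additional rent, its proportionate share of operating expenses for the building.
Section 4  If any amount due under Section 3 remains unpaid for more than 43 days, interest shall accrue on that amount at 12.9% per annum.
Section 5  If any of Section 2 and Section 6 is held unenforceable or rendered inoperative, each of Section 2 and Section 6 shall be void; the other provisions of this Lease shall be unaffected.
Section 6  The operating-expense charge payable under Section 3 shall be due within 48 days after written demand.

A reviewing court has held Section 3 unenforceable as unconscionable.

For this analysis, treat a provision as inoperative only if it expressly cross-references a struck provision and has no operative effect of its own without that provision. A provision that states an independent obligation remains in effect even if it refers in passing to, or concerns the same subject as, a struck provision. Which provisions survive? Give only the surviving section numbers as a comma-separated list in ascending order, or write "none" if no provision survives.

Section 3 is struck. Section 4 has no operative effect of its own apart from Section 3 and is therefore inoperative. Section 6 does nothing except set the payment deadline for the operating-expense charge by reference to Section 3; with Section 3 gone it has no independent effect and is inoperative. Although Section 1 refers to Section 2, its operative terms do not depend on Section 2, so it remains in effect. Section 5 declares Section 2 and Section 6 mutually dependent; since one of them has fallen, all of them are of no effect. That brings down Section 2 as well. The remainder continues in force under Section 5. The provisions still in force are Section 1 and Section 5.

1, 5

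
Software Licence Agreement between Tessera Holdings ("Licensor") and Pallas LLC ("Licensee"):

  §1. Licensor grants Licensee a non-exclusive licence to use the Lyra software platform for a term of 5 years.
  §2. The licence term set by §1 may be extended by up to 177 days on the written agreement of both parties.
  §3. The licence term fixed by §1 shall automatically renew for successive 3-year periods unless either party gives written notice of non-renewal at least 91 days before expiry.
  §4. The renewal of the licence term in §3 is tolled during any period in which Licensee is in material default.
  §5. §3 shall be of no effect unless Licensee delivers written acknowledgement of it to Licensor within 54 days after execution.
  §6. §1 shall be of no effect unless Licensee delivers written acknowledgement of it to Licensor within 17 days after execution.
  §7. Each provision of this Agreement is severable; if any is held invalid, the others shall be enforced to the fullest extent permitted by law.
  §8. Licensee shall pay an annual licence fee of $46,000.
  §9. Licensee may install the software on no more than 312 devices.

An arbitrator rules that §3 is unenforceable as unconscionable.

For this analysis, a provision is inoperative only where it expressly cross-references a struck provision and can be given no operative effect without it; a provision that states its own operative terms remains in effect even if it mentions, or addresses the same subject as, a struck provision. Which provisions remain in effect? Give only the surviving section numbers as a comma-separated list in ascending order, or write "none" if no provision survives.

§3 is struck. The whole of §4 is the tolling of the renewal of the licence term, defined by reference to §3, so §4 cannot stand once §3 is removed. §5 operates only by reference to §3, so it falls with §3. §7 is a severability clause and preserves every provision that can still be given independent effect. The provisions still in force are §1, §2, §6, §7, §8, and §9.

1, 2, 6, 7, 8, 9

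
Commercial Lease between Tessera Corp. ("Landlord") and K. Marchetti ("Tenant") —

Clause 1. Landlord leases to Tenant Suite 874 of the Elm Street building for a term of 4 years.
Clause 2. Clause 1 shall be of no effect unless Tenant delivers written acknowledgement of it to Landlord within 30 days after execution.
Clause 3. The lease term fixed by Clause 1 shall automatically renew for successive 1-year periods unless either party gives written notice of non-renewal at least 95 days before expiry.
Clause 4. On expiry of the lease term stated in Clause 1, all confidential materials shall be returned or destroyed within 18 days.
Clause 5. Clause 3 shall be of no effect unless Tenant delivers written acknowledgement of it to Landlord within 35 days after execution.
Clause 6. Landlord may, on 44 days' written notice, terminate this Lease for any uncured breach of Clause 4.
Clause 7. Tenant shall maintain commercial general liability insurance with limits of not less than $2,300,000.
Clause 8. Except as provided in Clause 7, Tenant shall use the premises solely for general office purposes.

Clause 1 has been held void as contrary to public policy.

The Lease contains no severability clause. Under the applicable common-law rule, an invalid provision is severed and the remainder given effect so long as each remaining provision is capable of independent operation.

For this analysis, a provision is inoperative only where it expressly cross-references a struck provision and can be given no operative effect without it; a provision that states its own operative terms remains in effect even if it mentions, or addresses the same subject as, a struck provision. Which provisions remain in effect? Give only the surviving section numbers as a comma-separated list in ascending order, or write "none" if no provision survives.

Clause 1 is struck. The only function of Clause 2 is the acknowledgement condition for Clause 1, so it cannot stand once Clause 1 is removed. Clause 3 has no operative effect of its own apart from Clause 1 and is therefore inoperative. Clause 4 has no operative effect of its own apart from Clause 1 and is therefore inoperative. Clause 5 operates only by reference to Clause 3, so it falls with Clause 3. Clause 6 operates only by reference to Clause 4, so it falls with Clause 4. Under the stated default rule, only provisions that cannot operate independently fall away; the rest are enforced. The provisions still in force are Clause 7 and Clause 8.

7, 8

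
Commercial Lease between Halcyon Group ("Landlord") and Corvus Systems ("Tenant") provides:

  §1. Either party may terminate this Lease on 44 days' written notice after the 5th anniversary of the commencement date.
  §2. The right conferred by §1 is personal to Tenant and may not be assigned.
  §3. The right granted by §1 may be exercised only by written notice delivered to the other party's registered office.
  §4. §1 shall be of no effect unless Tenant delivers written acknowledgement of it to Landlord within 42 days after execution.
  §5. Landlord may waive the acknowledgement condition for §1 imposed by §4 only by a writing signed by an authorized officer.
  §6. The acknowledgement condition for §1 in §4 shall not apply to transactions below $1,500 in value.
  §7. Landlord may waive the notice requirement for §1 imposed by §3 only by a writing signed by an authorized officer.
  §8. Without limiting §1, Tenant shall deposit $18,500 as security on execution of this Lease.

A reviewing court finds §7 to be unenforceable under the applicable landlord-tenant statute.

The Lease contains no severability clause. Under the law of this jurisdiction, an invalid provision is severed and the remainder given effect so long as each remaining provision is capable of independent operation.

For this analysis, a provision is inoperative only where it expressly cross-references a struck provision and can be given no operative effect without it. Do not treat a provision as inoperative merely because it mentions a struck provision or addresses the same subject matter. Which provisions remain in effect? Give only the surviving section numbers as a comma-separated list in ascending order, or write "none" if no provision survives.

1, 2, 3, 4, 5, 6, 8

§7 is struck. No other provision's operative terms depend on §7. Under the stated default rule, only provisions that cannot operate independently fall away; the rest are enforced. The provisions still in force are §1, §2, §3, §4, §5, §6, and §8.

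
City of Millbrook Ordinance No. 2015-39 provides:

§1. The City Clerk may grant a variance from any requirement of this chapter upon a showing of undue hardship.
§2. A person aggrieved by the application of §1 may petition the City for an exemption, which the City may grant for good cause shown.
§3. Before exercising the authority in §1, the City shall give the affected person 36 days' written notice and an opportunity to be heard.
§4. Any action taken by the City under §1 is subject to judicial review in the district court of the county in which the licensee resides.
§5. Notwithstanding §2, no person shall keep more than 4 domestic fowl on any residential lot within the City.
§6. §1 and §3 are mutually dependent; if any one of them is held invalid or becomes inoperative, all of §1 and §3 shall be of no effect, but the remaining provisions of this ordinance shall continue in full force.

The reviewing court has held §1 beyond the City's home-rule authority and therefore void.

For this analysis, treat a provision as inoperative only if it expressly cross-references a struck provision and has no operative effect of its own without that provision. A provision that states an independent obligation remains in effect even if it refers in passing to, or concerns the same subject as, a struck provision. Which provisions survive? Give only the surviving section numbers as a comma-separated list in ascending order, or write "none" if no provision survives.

§1 is struck. The only function of §2 is the exemption procedure for §1, so it cannot stand once §1 is removed. §3 merely fixes the notice-and-hearing requirement for §1; with §1 gone it has nothing to operate on and falls away. §4 merely fixes the judicial-review right for §1; with §1 gone it has nothing to operate on and falls away. §5 mentions §2 but its own obligation stands independently of §2, so §5 is not affected. §6 declares §1 and §3 mutually dependent; since one of them has fallen, all of them are of no effect. The remainder continues in force under §6. That leaves §5 and §6 in effect.

5, 6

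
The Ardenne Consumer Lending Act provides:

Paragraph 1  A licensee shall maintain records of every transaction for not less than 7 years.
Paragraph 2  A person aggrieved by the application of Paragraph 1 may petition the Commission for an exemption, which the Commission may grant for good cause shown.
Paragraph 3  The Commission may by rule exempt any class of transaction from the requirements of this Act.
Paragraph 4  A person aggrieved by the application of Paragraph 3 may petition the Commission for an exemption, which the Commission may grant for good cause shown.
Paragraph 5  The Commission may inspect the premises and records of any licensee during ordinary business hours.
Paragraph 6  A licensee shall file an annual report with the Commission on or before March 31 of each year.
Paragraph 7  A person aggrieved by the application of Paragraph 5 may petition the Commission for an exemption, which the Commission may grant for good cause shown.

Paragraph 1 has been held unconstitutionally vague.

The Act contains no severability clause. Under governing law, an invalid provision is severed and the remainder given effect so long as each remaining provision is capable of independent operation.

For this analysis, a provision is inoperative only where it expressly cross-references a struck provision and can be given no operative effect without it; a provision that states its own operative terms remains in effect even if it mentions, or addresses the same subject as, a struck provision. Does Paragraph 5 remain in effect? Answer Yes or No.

Paragraph 1 is struck. Paragraph 2 operates only by reference to Paragraph 1, so it falls with Paragraph 1. With no severability clause, the stated default rule severs what cannot stand and enforces each remaining provision that can operate on its own. Paragraph 3, Paragraph 4, Paragraph 5, Paragraph 6, and Paragraph 7 remain in effect. Paragraph 5 is among the surviving provisions, so the answer is yes.

Yes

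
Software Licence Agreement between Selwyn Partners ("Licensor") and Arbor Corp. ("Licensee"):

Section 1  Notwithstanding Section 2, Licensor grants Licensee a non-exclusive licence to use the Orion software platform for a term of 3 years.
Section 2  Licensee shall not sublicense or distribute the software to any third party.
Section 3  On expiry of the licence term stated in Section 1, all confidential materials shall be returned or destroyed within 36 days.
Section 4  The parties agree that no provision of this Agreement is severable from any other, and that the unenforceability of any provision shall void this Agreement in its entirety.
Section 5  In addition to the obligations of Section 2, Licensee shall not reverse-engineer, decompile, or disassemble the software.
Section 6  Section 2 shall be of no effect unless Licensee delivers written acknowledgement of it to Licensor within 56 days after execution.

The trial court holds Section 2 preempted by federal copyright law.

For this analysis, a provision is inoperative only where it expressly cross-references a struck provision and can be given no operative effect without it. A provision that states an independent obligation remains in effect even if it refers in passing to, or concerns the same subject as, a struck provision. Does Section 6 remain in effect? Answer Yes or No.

Section 2 is struck. Section 6 has no operative effect of its own apart from Section 2 and is therefore inoperative. Section 4 provides that the Agreement is not severable, so the invalidity of any one provision voids the entire Agreement. No provision of the Agreement survives. Section 6 is among the inoperative provisions, so the answer is no.

No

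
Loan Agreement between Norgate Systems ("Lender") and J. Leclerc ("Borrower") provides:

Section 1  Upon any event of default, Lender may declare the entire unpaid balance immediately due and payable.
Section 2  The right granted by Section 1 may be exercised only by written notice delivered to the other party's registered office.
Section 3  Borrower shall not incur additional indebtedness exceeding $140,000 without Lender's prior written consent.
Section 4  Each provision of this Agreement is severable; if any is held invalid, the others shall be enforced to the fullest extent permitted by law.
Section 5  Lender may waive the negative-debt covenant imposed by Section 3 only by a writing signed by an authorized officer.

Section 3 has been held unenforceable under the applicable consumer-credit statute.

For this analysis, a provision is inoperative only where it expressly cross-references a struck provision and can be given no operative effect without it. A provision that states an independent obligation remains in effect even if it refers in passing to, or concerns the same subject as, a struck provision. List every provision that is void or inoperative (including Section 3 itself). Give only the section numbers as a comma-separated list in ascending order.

3, 5

Section 3 is struck. Section 5 has no operative effect of its own apart from Section 3 and is therefore inoperative. Section 4 is a severability clause and preserves every provision that can still be given independent effect. The provisions still in force are Section 1, Section 2, and Section 4.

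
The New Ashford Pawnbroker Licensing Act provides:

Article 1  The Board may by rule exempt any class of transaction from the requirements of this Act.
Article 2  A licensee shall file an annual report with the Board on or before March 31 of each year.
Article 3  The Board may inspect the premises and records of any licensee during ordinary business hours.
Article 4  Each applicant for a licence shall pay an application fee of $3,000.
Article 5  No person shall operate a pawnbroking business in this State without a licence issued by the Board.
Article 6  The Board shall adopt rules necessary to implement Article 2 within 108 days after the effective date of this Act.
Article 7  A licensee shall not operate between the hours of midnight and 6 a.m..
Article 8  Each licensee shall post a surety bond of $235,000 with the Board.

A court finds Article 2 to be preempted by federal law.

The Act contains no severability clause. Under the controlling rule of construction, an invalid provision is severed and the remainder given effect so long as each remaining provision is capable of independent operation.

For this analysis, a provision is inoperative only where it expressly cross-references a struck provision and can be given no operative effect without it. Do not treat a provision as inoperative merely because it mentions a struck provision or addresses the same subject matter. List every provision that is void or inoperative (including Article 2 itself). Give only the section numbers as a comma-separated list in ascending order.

2, 6

Article 2 is struck. Article 6 has no operative effect of its own apart from Article 2 and is therefore inoperative. Under the stated default rule, only provisions that cannot operate independently fall away; the rest are enforced. The provisions still in force are Article 1, Article 3, Article 4, Article 5, Article 7, and Article 8.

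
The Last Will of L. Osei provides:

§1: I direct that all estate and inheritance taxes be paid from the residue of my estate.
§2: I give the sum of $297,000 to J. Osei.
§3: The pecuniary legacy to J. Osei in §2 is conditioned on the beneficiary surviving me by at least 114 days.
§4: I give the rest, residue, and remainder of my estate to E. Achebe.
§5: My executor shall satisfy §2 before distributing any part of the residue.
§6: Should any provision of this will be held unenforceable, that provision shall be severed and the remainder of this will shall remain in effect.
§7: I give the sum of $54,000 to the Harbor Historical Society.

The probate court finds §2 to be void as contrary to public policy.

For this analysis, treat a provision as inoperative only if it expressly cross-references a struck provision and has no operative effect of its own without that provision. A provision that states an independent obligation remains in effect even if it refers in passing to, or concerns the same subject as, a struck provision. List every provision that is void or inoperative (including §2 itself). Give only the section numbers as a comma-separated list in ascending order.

2, 3, 5

§2 is struck. §3 operates only by reference to §2, so it falls with §2. §5 has no operative effect of its own apart from §2 and is therefore inoperative. §6 is a severability clause and preserves every provision that can still be given independent effect. That leaves §1, §4, §6, and §7 in effect.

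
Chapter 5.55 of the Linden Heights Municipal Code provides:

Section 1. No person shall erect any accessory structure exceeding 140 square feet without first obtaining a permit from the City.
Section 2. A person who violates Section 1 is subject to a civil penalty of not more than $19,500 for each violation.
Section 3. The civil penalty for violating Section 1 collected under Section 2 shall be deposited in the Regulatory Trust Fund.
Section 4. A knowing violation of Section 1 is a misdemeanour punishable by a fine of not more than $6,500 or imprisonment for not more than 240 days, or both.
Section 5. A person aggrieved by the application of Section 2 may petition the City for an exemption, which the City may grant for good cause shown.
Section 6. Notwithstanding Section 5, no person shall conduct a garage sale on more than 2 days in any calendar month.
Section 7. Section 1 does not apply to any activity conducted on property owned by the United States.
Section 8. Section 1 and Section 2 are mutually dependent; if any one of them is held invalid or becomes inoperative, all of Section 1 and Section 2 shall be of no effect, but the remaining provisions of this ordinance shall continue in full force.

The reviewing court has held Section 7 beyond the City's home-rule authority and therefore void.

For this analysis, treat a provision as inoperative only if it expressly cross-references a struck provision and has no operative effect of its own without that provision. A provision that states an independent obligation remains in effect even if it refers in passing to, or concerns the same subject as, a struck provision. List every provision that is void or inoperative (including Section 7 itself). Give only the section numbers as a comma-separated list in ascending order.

Section 7 is struck. Nothing else in the ordinance is defined by reference to Section 7. Section 8 ties Section 1 and Section 2 together, but none of those is affected here; the remaining provisions continue in force under Section 8. That leaves Section 1, Section 2, Section 3, Section 4, Section 5, Section 6, and Section 8 in effect.

7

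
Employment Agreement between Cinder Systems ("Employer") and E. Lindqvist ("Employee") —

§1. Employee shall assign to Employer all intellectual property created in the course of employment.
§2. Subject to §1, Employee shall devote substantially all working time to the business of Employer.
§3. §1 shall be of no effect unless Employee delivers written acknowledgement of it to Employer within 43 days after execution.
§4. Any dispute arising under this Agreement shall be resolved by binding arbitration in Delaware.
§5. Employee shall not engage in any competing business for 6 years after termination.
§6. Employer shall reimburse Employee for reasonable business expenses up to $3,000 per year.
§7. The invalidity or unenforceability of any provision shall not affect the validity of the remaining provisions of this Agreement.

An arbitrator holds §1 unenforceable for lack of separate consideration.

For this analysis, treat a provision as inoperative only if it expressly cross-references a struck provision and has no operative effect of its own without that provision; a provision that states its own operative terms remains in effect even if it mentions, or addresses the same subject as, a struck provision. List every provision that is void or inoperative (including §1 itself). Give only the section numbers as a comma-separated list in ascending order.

1, 3

§1 is struck. §3 merely fixes the acknowledgement condition for §1; with §1 gone it has nothing to operate on and falls away. §2 mentions §1 but its own obligation stands independently of §1, so §2 is not affected. §7 is a severability clause and preserves every provision that can still be given independent effect. §2, §4, §5, §6, and §7 remain in effect.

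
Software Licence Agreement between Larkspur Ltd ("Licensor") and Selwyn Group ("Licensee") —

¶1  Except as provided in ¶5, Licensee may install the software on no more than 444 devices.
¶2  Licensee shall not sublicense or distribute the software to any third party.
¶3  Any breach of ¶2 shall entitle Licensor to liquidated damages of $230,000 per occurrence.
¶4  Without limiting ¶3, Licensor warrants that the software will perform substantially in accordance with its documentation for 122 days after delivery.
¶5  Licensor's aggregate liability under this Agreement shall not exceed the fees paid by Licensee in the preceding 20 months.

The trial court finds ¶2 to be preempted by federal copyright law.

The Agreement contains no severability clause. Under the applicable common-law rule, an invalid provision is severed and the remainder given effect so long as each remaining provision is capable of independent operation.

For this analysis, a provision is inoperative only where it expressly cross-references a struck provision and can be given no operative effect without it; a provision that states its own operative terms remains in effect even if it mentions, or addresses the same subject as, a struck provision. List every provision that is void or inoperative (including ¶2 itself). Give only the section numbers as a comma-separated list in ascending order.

2, 3

¶2 is struck. ¶3 does nothing except set the liquidated-damages amount by reference to ¶2; with ¶2 gone it has no independent effect and is inoperative. Although ¶4 refers to ¶3, its operative terms do not depend on ¶3, so it remains in effect. Under the stated default rule, only provisions that cannot operate independently fall away; the rest are enforced. That leaves ¶1, ¶4, and ¶5 in effect.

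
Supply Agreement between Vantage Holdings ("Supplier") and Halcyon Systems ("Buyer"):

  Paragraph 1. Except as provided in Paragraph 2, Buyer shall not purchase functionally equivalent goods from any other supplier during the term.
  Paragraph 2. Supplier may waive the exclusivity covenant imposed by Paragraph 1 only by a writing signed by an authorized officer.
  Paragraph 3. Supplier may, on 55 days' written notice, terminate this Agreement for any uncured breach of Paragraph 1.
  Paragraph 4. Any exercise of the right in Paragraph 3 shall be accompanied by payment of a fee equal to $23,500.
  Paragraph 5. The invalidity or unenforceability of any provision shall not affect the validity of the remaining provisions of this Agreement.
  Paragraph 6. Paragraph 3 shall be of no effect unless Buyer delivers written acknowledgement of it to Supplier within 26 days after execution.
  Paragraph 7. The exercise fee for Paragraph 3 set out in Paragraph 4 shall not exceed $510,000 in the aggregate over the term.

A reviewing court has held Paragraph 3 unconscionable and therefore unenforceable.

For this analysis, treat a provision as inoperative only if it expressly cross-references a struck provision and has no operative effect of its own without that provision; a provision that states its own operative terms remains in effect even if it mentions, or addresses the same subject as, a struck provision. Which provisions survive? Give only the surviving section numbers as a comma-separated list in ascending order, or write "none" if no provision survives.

Paragraph 3 is struck. Paragraph 4 has no operative effect of its own apart from Paragraph 3 and is therefore inoperative. The only function of Paragraph 6 is the acknowledgement condition for Paragraph 3, so it cannot stand once Paragraph 3 is removed. The whole of Paragraph 7 is the aggregate cap on the exercise fee for Paragraph 3, defined by reference to Paragraph 4, so Paragraph 7 cannot stand once Paragraph 4 is removed. Under the severability clause in Paragraph 5, the remaining provisions continue in force. That leaves Paragraph 1, Paragraph 2, and Paragraph 5 in effect.

1, 2, 5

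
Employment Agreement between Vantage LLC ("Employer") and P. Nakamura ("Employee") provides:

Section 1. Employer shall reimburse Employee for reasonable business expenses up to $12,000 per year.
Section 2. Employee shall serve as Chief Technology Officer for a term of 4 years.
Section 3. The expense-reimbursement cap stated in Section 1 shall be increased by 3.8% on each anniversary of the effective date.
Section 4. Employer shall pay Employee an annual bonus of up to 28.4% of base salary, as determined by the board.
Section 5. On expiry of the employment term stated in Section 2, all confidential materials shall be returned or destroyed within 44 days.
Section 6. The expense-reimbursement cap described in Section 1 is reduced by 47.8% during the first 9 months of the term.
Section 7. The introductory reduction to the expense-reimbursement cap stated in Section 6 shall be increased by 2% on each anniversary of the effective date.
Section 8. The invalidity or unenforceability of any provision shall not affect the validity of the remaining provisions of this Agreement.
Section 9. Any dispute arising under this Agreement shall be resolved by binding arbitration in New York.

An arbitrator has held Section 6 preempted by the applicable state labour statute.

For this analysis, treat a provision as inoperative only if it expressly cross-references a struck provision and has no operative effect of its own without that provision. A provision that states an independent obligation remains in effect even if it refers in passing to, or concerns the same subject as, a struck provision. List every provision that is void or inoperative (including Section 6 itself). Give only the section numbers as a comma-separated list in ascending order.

6, 7

Section 6 is struck. Section 7 has no operative effect of its own apart from Section 6 and is therefore inoperative. Section 8 is a severability clause and preserves every provision that can still be given independent effect. The provisions still in force are Section 1, Section 2, Section 3, Section 4, Section 5, Section 8, and Section 9.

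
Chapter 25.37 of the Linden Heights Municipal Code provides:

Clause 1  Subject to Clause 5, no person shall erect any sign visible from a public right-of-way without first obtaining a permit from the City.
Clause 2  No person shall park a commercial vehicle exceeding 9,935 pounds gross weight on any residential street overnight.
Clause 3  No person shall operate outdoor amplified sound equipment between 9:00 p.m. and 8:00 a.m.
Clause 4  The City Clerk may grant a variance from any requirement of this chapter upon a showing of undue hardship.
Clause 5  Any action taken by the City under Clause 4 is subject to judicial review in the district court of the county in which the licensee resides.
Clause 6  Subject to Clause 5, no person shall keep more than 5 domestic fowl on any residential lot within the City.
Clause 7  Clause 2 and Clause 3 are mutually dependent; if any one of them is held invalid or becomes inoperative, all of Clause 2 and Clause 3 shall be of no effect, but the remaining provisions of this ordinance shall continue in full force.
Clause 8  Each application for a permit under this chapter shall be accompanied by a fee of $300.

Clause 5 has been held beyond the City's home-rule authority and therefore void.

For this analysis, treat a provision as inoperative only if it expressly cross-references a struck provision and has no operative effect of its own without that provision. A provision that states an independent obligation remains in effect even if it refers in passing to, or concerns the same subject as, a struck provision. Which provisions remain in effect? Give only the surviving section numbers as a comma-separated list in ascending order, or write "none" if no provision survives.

Clause 5 is struck. Clause 6 mentions Clause 5 but its own obligation stands independently of Clause 5, so Clause 6 is not affected. Although Clause 1 refers to Clause 5, its operative terms do not depend on Clause 5, so it remains in effect. No other provision's operative terms depend on Clause 5. Clause 7 ties Clause 2 and Clause 3 together, but none of those is affected here; the remaining provisions continue in force under Clause 7. The provisions still in force are Clause 1, Clause 2, Clause 3, Clause 4, Clause 6, Clause 7, and Clause 8.

1, 2, 3, 4, 6, 7, 8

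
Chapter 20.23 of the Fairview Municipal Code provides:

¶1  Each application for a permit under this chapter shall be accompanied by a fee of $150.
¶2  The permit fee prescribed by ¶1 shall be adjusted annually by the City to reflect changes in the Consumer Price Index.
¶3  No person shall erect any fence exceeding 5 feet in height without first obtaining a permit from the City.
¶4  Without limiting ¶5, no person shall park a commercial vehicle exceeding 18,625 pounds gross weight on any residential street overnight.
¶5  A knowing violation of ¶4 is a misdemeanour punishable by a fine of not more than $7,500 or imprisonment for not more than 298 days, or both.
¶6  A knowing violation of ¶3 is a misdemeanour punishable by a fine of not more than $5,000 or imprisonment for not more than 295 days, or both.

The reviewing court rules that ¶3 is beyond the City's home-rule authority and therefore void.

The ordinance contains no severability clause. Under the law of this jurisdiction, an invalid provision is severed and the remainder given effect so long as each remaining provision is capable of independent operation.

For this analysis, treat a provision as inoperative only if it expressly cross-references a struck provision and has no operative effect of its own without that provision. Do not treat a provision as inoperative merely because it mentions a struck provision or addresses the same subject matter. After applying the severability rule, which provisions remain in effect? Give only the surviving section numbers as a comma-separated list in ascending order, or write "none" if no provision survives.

1, 2, 4, 5

¶3 is struck. ¶6 has no operative effect of its own apart from ¶3 and is therefore inoperative. With no severability clause, the stated default rule severs what cannot stand and enforces each remaining provision that can operate on its own. That leaves ¶1, ¶2, ¶4, and ¶5 in effect.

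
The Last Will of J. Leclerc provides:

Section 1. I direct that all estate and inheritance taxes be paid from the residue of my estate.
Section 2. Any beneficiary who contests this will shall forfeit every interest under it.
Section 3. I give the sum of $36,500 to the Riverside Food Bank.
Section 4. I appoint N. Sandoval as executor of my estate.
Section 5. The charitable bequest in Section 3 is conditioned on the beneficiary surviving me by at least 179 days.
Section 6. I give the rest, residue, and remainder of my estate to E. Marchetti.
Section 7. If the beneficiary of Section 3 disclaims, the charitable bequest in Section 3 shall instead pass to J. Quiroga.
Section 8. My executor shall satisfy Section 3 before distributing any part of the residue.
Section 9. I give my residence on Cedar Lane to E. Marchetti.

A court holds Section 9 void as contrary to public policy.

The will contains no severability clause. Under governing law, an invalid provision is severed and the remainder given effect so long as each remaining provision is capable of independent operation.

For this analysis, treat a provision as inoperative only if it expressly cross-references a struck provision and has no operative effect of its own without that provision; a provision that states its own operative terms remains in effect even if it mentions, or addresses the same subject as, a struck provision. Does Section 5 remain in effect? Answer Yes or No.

Yes

Section 9 is struck. Nothing else in the will is defined by reference to Section 9. Under the stated default rule, only provisions that cannot operate independently fall away; the rest are enforced. Section 1, Section 2, Section 3, Section 4, Section 5, Section 6, Section 7, and Section 8 remain in effect. Section 5 is among the surviving provisions, so the answer is yes.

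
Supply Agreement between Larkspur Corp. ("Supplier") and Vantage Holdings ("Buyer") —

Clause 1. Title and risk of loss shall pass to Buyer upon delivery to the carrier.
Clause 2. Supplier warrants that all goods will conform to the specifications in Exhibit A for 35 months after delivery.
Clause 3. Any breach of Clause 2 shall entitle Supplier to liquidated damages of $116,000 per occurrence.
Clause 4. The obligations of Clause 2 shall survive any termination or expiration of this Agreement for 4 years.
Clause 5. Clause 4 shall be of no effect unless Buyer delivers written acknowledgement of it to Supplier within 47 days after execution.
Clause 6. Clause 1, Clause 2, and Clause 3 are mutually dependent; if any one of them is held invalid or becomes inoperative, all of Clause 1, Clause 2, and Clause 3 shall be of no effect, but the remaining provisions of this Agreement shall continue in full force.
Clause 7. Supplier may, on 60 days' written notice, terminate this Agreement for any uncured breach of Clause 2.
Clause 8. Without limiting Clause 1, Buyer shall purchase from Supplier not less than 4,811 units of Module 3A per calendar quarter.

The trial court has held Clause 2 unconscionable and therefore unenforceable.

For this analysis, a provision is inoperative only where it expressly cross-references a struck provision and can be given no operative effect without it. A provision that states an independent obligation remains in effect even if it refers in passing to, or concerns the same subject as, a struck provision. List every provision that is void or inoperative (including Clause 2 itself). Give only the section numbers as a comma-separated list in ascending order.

Clause 2 is struck. Clause 3 has no operative effect of its own apart from Clause 2 and is therefore inoperative. The only function of Clause 4 is the survival period for Clause 2, so it cannot stand once Clause 2 is removed. Clause 7 operates only by reference to Clause 2, so it falls with Clause 2. Clause 5 operates only by reference to Clause 4, so it falls with Clause 4. Although Clause 8 refers to Clause 1, its operative terms do not depend on Clause 1, so it remains in effect. Clause 6 declares Clause 1, Clause 2, and Clause 3 mutually dependent; since one of them has fallen, all of them are of no effect. That brings down Clause 1 as well. The remainder continues in force under Clause 6. Clause 6 and Clause 8 remain in effect.

1, 2, 3, 4, 5, 7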